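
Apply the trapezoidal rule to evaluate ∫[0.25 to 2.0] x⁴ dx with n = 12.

f(x) = x⁴
a = 0.25, b = 2.0, n = 12
h = (b - a)/n = 0.145833

Trapezoidal rule: (h/2)[f(x₀) + 2f(x₁) + 2f(x₂) + ... + f(xₙ)]

x_0 = 0.2500, f(x_0) = 0.003906, coefficient = 1
x_1 = 0.3958, f(x_1) = 0.024550, coefficient = 2
x_2 = 0.5417, f(x_2) = 0.086085, coefficient = 2
x_3 = 0.6875, f(x_3) = 0.223404, coefficient = 2
x_4 = 0.8333, f(x_4) = 0.482253, coefficient = 2
x_5 = 0.9792, f(x_5) = 0.919235, coefficient = 2
x_6 = 1.1250, f(x_6) = 1.601807, coefficient = 2
x_7 = 1.2708, f(x_7) = 2.608281, coefficient = 2
x_8 = 1.4167, f(x_8) = 4.027826, coefficient = 2
x_9 = 1.5625, f(x_9) = 5.960464, coefficient = 2
x_10 = 1.7083, f(x_10) = 8.517075, coefficient = 2
x_11 = 1.8542, f(x_11) = 11.819390, coefficient = 2
x_12 = 2.0000, f(x_12) = 16.000000, coefficient = 1

I ≈ (0.145833/2) × 88.544647 = 6.456380
Exact value: 6.399805
Error: 0.056576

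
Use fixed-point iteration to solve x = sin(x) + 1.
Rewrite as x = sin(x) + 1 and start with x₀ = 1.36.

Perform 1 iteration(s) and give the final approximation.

Equation: x = sin(x) + 1
Fixed-point form: x = sin(x) + 1
x₀ = 1.36

x_1 = g(1.360000) = 1.977865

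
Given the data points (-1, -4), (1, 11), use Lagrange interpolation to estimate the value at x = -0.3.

Lagrange interpolation formula:
P(x) = Σ yᵢ × Lᵢ(x)
where Lᵢ(x) = Π_{j≠i} (x - xⱼ)/(xᵢ - xⱼ)

L_0(-0.3) = (-0.3 - 1)/(-1 - 1) = 0.650000
L_1(-0.3) = (-0.3 - (-1))/(1 - (-1)) = 0.350000

P(-0.3) = (-4)×L_0(-0.3) + 11×L_1(-0.3)
P(-0.3) = 1.250000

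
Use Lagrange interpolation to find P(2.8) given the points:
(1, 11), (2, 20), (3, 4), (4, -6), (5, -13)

Lagrange interpolation formula:
P(x) = Σ yᵢ × Lᵢ(x)
where Lᵢ(x) = Π_{j≠i} (x - xⱼ)/(xᵢ - xⱼ)

L_0(2.8) = (2.8 - 2)/(1 - 2) × (2.8 - 3)/(1 - 3) × (2.8 - 4)/(1 - 4) × (2.8 - 5)/(1 - 5) = -0.017600
L_1(2.8) = (2.8 - 1)/(2 - 1) × (2.8 - 3)/(2 - 3) × (2.8 - 4)/(2 - 4) × (2.8 - 5)/(2 - 5) = 0.158400
L_2(2.8) = (2.8 - 1)/(3 - 1) × (2.8 - 2)/(3 - 2) × (2.8 - 4)/(3 - 4) × (2.8 - 5)/(3 - 5) = 0.950400
L_3(2.8) = (2.8 - 1)/(4 - 1) × (2.8 - 2)/(4 - 2) × (2.8 - 3)/(4 - 3) × (2.8 - 5)/(4 - 5) = -0.105600
L_4(2.8) = (2.8 - 1)/(5 - 1) × (2.8 - 2)/(5 - 2) × (2.8 - 3)/(5 - 3) × (2.8 - 4)/(5 - 4) = 0.014400

P(2.8) = 11×L_0(2.8) + 20×L_1(2.8) + 4×L_2(2.8) + (-6)×L_3(2.8) + (-13)×L_4(2.8)
P(2.8) = 7.222400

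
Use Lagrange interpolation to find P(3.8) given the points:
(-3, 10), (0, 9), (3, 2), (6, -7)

Lagrange interpolation formula:
P(x) = Σ yᵢ × Lᵢ(x)
where Lᵢ(x) = Π_{j≠i} (x - xⱼ)/(xᵢ - xⱼ)

L_0(3.8) = (3.8 - 0)/(-3 - 0) × (3.8 - 3)/(-3 - 3) × (3.8 - 6)/(-3 - 6) = 0.041284
L_1(3.8) = (3.8 - (-3))/(0 - (-3)) × (3.8 - 3)/(0 - 3) × (3.8 - 6)/(0 - 6) = -0.221630
L_2(3.8) = (3.8 - (-3))/(3 - (-3)) × (3.8 - 0)/(3 - 0) × (3.8 - 6)/(3 - 6) = 1.052741
L_3(3.8) = (3.8 - (-3))/(6 - (-3)) × (3.8 - 0)/(6 - 0) × (3.8 - 3)/(6 - 3) = 0.127605

P(3.8) = 10×L_0(3.8) + 9×L_1(3.8) + 2×L_2(3.8) + (-7)×L_3(3.8)
P(3.8) = -0.369580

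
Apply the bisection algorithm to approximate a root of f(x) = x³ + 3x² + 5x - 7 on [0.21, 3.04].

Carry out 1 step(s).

f(x) = x³ + 3x² + 5x - 7
Initial interval: [0.21, 3.04]

Iteration 1:
  c_1 = (0.210000 + 3.040000)/2 = 1.625000
  f(c_1) = f(1.625000) = 13.337891
  f(a) × f(c) < 0, new interval: [0.210000, 1.625000]

After 1 iteration(s), the approximation is c_1 = 1.625000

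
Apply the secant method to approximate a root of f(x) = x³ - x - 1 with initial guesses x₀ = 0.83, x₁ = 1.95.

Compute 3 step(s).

f(x) = x³ - x - 1
x₀ = 0.83, x₁ = 1.95

Secant formula: x_{n+1} = x_n - f(x_n)(x_n - x_{n-1})/(f(x_n) - f(x_{n-1}))

Iteration 1:
  f(0.830000) = -1.258213
  f(1.950000) = 4.464875
  x_2 = 1.950000 - 4.464875×(1.950000 - 0.830000)/(4.464875 - (-1.258213))
       = 1.076230
Iteration 2:
  f(1.950000) = 4.464875
  f(1.076230) = -0.829663
  x_3 = 1.076230 - (-0.829663)×(1.076230 - 1.950000)/(-0.829663 - 4.464875)
       = 1.213152
Iteration 3:
  f(1.076230) = -0.829663
  f(1.213152) = -0.427712
  x_4 = 1.213152 - (-0.427712)×(1.213152 - 1.076230)/(-0.427712 - (-0.829663))
       = 1.358848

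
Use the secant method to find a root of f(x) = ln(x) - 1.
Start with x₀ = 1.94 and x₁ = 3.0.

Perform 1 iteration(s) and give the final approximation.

f(x) = ln(x) - 1
x₀ = 1.94, x₁ = 3.0

Secant formula: x_{n+1} = x_n - f(x_n)(x_n - x_{n-1})/(f(x_n) - f(x_{n-1}))

Iteration 1:
  f(1.940000) = -0.337312
  f(3.000000) = 0.098612
  x_2 = 3.000000 - 0.098612×(3.000000 - 1.940000)/(0.098612 - (-0.337312))
       = 2.760213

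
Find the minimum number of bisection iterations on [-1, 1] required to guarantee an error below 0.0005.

We need (b-a)/2^n ≤ 0.0005
(1 - (-1))/2^n ≤ 0.0005
2/2^n ≤ 0.0005
2^n ≥ 4000
n ≥ log₂(4000) = 11.97
n ≥ 12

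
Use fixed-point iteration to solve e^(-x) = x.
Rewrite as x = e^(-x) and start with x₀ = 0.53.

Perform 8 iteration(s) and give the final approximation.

Equation: e^(-x) = x
Fixed-point form: x = e^(-x)
x₀ = 0.53

x_1 = g(0.530000) = 0.588605
x_2 = g(0.588605) = 0.555101
x_3 = g(0.555101) = 0.574014
x_4 = g(0.574014) = 0.563260
x_5 = g(0.563260) = 0.569350
x_6 = g(0.569350) = 0.565893
x_7 = g(0.565893) = 0.567853
x_8 = g(0.567853) = 0.566741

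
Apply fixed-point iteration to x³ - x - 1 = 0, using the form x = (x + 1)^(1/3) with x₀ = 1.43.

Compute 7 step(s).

Equation: x³ - x - 1 = 0
Fixed-point form: x = (x + 1)^(1/3)
x₀ = 1.43

x_1 = g(1.430000) = 1.344421
x_2 = g(1.344421) = 1.328450
x_3 = g(1.328450) = 1.325426
x_4 = g(1.325426) = 1.324853
x_5 = g(1.324853) = 1.324744
x_6 = g(1.324744) = 1.324723
x_7 = g(1.324723) = 1.324719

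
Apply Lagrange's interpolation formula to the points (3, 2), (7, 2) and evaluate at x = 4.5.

Lagrange interpolation formula:
P(x) = Σ yᵢ × Lᵢ(x)
where Lᵢ(x) = Π_{j≠i} (x - xⱼ)/(xᵢ - xⱼ)

L_0(4.5) = (4.5 - 7)/(3 - 7) = 0.625000
L_1(4.5) = (4.5 - 3)/(7 - 3) = 0.375000

P(4.5) = 2×L_0(4.5) + 2×L_1(4.5)
P(4.5) = 2.000000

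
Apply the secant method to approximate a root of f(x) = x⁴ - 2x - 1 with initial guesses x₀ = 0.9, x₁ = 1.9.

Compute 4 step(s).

f(x) = x⁴ - 2x - 1
x₀ = 0.9, x₁ = 1.9

Secant formula: x_{n+1} = x_n - f(x_n)(x_n - x_{n-1})/(f(x_n) - f(x_{n-1}))

Iteration 1:
  f(0.900000) = -2.143900
  f(1.900000) = 8.232100
  x_2 = 1.900000 - 8.232100×(1.900000 - 0.900000)/(8.232100 - (-2.143900))
       = 1.106621
Iteration 2:
  f(1.900000) = 8.232100
  f(1.106621) = -1.713572
  x_3 = 1.106621 - (-1.713572)×(1.106621 - 1.900000)/(-1.713572 - 8.232100)
       = 1.243315
Iteration 3:
  f(1.106621) = -1.713572
  f(1.243315) = -1.097034
  x_4 = 1.243315 - (-1.097034)×(1.243315 - 1.106621)/(-1.097034 - (-1.713572))
       = 1.486540
Iteration 4:
  f(1.243315) = -1.097034
  f(1.486540) = 0.910142
  x_5 = 1.486540 - 0.910142×(1.486540 - 1.243315)/(0.910142 - (-1.097034))
       = 1.376251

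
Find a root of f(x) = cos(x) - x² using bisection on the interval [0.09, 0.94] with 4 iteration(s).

f(x) = cos(x) - x²
Initial interval: [0.09, 0.94]

Iteration 1:
  c_1 = (0.090000 + 0.940000)/2 = 0.515000
  f(c_1) = f(0.515000) = 0.605068
  f(a) × f(c) ≥ 0, new interval: [0.515000, 0.940000]
Iteration 2:
  c_2 = (0.515000 + 0.940000)/2 = 0.727500
  f(c_2) = f(0.727500) = 0.217583
  f(a) × f(c) ≥ 0, new interval: [0.727500, 0.940000]
Iteration 3:
  c_3 = (0.727500 + 0.940000)/2 = 0.833750
  f(c_3) = f(0.833750) = -0.023035
  f(a) × f(c) < 0, new interval: [0.727500, 0.833750]
Iteration 4:
  c_4 = (0.727500 + 0.833750)/2 = 0.780625
  f(c_4) = f(0.780625) = 0.101098
  f(a) × f(c) ≥ 0, new interval: [0.780625, 0.833750]

After 4 iteration(s), the approximation is c_4 = 0.780625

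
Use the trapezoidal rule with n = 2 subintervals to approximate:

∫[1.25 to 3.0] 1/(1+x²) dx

f(x) = 1/(1+x²)
a = 1.25, b = 3.0, n = 2
h = (b - a)/n = 0.875000

Trapezoidal rule: (h/2)[f(x₀) + 2f(x₁) + 2f(x₂) + ... + f(xₙ)]

x_0 = 1.2500, f(x_0) = 0.390244, coefficient = 1
x_1 = 2.1250, f(x_1) = 0.181303, coefficient = 2
x_2 = 3.0000, f(x_2) = 0.100000, coefficient = 1

I ≈ (0.875000/2) × 0.852850 = 0.373122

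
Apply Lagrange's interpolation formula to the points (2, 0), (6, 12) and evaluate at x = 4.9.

Lagrange interpolation formula:
P(x) = Σ yᵢ × Lᵢ(x)
where Lᵢ(x) = Π_{j≠i} (x - xⱼ)/(xᵢ - xⱼ)

L_0(4.9) = (4.9 - 6)/(2 - 6) = 0.275000
L_1(4.9) = (4.9 - 2)/(6 - 2) = 0.725000

P(4.9) = 0×L_0(4.9) + 12×L_1(4.9)
P(4.9) = 8.700000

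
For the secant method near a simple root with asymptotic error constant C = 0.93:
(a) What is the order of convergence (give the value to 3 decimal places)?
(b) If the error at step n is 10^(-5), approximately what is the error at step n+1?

(a) Secant method has superlinear convergence with order φ = (1+√5)/2 ≈ 1.618.
    This means |e_{n+1}| ≈ C|e_n|^1.618.

(b) With |e_n| = 10^(-5) and C = 0.93:
    |e_{n+1}| ≈ 0.93 × (10^(-5))^1.618 = 0.93 × 10^(-8.09)

(a) ≈ 1.618 (golden ratio); (b) |e_{n+1}| ≈ 7.556e-09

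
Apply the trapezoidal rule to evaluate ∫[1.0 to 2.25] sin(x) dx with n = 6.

f(x) = sin(x)
a = 1.0, b = 2.25, n = 6
h = (b - a)/n = 0.208333

Trapezoidal rule: (h/2)[f(x₀) + 2f(x₁) + 2f(x₂) + ... + f(xₙ)]

x_0 = 1.0000, f(x_0) = 0.841471, coefficient = 1
x_1 = 1.2083, f(x_1) = 0.935026, coefficient = 2
x_2 = 1.4167, f(x_2) = 0.988146, coefficient = 2
x_3 = 1.6250, f(x_3) = 0.998531, coefficient = 2
x_4 = 1.8333, f(x_4) = 0.965735, coefficient = 2
x_5 = 2.0417, f(x_5) = 0.891174, coefficient = 2
x_6 = 2.2500, f(x_6) = 0.778073, coefficient = 1

I ≈ (0.208333/2) × 11.176767 = 1.164247
Exact value: 1.168476
Error: 0.004229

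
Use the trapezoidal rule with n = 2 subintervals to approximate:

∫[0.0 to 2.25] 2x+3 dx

f(x) = 2x+3
a = 0.0, b = 2.25, n = 2
h = (b - a)/n = 1.125000

Trapezoidal rule: (h/2)[f(x₀) + 2f(x₁) + 2f(x₂) + ... + f(xₙ)]

x_0 = 0.0000, f(x_0) = 3.000000, coefficient = 1
x_1 = 1.1250, f(x_1) = 5.250000, coefficient = 2
x_2 = 2.2500, f(x_2) = 7.500000, coefficient = 1

I ≈ (1.125000/2) × 21.000000 = 11.812500
Exact value: 11.812500
Error: 0.000000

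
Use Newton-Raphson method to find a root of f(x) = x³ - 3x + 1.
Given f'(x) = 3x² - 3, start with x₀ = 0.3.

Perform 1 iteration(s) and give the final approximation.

f(x) = x³ - 3x + 1
f'(x) = 3x² - 3
x₀ = 0.3

Newton-Raphson formula: x_{n+1} = x_n - f(x_n)/f'(x_n)

Iteration 1:
  f(0.300000) = 0.127000
  f'(0.300000) = -2.730000
  x_1 = 0.300000 - 0.127000/(-2.730000) = 0.346520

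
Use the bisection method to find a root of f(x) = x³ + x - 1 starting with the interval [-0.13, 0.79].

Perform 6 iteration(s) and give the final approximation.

f(x) = x³ + x - 1
Initial interval: [-0.13, 0.79]

Iteration 1:
  c_1 = (-0.130000 + 0.790000)/2 = 0.330000
  f(c_1) = f(0.330000) = -0.634063
  f(a) × f(c) ≥ 0, new interval: [0.330000, 0.790000]
Iteration 2:
  c_2 = (0.330000 + 0.790000)/2 = 0.560000
  f(c_2) = f(0.560000) = -0.264384
  f(a) × f(c) ≥ 0, new interval: [0.560000, 0.790000]
Iteration 3:
  c_3 = (0.560000 + 0.790000)/2 = 0.675000
  f(c_3) = f(0.675000) = -0.017453
  f(a) × f(c) ≥ 0, new interval: [0.675000, 0.790000]
Iteration 4:
  c_4 = (0.675000 + 0.790000)/2 = 0.732500
  f(c_4) = f(0.732500) = 0.125527
  f(a) × f(c) < 0, new interval: [0.675000, 0.732500]
Iteration 5:
  c_5 = (0.675000 + 0.732500)/2 = 0.703750
  f(c_5) = f(0.703750) = 0.052292
  f(a) × f(c) < 0, new interval: [0.675000, 0.703750]
Iteration 6:
  c_6 = (0.675000 + 0.703750)/2 = 0.689375
  f(c_6) = f(0.689375) = 0.016992
  f(a) × f(c) < 0, new interval: [0.675000, 0.689375]

After 6 iteration(s), the approximation is c_6 = 0.689375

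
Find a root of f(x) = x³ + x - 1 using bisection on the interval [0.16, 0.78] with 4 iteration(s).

f(x) = x³ + x - 1
Initial interval: [0.16, 0.78]

Iteration 1:
  c_1 = (0.160000 + 0.780000)/2 = 0.470000
  f(c_1) = f(0.470000) = -0.426177
  f(a) × f(c) ≥ 0, new interval: [0.470000, 0.780000]
Iteration 2:
  c_2 = (0.470000 + 0.780000)/2 = 0.625000
  f(c_2) = f(0.625000) = -0.130859
  f(a) × f(c) ≥ 0, new interval: [0.625000, 0.780000]
Iteration 3:
  c_3 = (0.625000 + 0.780000)/2 = 0.702500
  f(c_3) = f(0.702500) = 0.049188
  f(a) × f(c) < 0, new interval: [0.625000, 0.702500]
Iteration 4:
  c_4 = (0.625000 + 0.702500)/2 = 0.663750
  f(c_4) = f(0.663750) = -0.043826
  f(a) × f(c) ≥ 0, new interval: [0.663750, 0.702500]

After 4 iteration(s), the approximation is c_4 = 0.663750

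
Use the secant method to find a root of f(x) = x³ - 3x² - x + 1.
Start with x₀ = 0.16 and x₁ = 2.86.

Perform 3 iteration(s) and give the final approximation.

f(x) = x³ - 3x² - x + 1
x₀ = 0.16, x₁ = 2.86

Secant formula: x_{n+1} = x_n - f(x_n)(x_n - x_{n-1})/(f(x_n) - f(x_{n-1}))

Iteration 1:
  f(0.160000) = 0.767296
  f(2.860000) = -3.005144
  x_2 = 2.860000 - (-3.005144)×(2.860000 - 0.160000)/(-3.005144 - 0.767296)
       = 0.709167
Iteration 2:
  f(2.860000) = -3.005144
  f(0.709167) = -0.861267
  x_3 = 0.709167 - (-0.861267)×(0.709167 - 2.860000)/(-0.861267 - (-3.005144))
       = -0.154895
Iteration 3:
  f(0.709167) = -0.861267
  f(-0.154895) = 1.079201
  x_4 = -0.154895 - 1.079201×(-0.154895 - 0.709167)/(1.079201 - (-0.861267))
       = 0.325657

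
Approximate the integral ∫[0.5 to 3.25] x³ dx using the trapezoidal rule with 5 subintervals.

f(x) = x³
a = 0.5, b = 3.25, n = 5
h = (b - a)/n = 0.550000

Trapezoidal rule: (h/2)[f(x₀) + 2f(x₁) + 2f(x₂) + ... + f(xₙ)]

x_0 = 0.5000, f(x_0) = 0.125000, coefficient = 1
x_1 = 1.0500, f(x_1) = 1.157625, coefficient = 2
x_2 = 1.6000, f(x_2) = 4.096000, coefficient = 2
x_3 = 2.1500, f(x_3) = 9.938375, coefficient = 2
x_4 = 2.7000, f(x_4) = 19.683000, coefficient = 2
x_5 = 3.2500, f(x_5) = 34.328125, coefficient = 1

I ≈ (0.550000/2) × 104.203125 = 28.655859
Exact value: 27.875977
Error: 0.779883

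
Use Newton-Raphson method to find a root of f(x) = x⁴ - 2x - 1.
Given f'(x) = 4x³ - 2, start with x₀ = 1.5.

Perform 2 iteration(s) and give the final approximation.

f(x) = x⁴ - 2x - 1
f'(x) = 4x³ - 2
x₀ = 1.5

Newton-Raphson formula: x_{n+1} = x_n - f(x_n)/f'(x_n)

Iteration 1:
  f(1.500000) = 1.062500
  f'(1.500000) = 11.500000
  x_1 = 1.500000 - 1.062500/11.500000 = 1.407609
Iteration 2:
  f(1.407609) = 0.110579
  f'(1.407609) = 9.155931
  x_2 = 1.407609 - 0.110579/9.155931 = 1.395531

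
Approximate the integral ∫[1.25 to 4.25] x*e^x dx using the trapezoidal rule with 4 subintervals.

f(x) = x*e^x
a = 1.25, b = 4.25, n = 4
h = (b - a)/n = 0.750000

Trapezoidal rule: (h/2)[f(x₀) + 2f(x₁) + 2f(x₂) + ... + f(xₙ)]

x_0 = 1.2500, f(x_0) = 4.362929, coefficient = 1
x_1 = 2.0000, f(x_1) = 14.778112, coefficient = 2
x_2 = 2.7500, f(x_2) = 43.017238, coefficient = 2
x_3 = 3.5000, f(x_3) = 115.904082, coefficient = 2
x_4 = 4.2500, f(x_4) = 297.948002, coefficient = 1

I ≈ (0.750000/2) × 649.709795 = 243.641173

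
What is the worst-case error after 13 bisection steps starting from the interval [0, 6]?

Bisection error bound: |error| ≤ (b-a)/2^n
|error| ≤ (6 - 0)/2^13 = 6/2^13
|error| ≤ 0.0007324219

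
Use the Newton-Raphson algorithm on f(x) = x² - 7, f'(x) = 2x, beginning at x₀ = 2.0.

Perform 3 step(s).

f(x) = x² - 7
f'(x) = 2x
x₀ = 2.0

Newton-Raphson formula: x_{n+1} = x_n - f(x_n)/f'(x_n)

Iteration 1:
  f(2.000000) = -3.000000
  f'(2.000000) = 4.000000
  x_1 = 2.000000 - (-3.000000)/4.000000 = 2.750000
Iteration 2:
  f(2.750000) = 0.562500
  f'(2.750000) = 5.500000
  x_2 = 2.750000 - 0.562500/5.500000 = 2.647727
Iteration 3:
  f(2.647727) = 0.010460
  f'(2.647727) = 5.295455
  x_3 = 2.647727 - 0.010460/5.295455 = 2.645752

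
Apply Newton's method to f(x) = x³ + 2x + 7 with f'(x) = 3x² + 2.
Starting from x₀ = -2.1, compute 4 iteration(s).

f(x) = x³ + 2x + 7
f'(x) = 3x² + 2
x₀ = -2.1

Newton-Raphson formula: x_{n+1} = x_n - f(x_n)/f'(x_n)

Iteration 1:
  f(-2.100000) = -6.461000
  f'(-2.100000) = 15.230000
  x_1 = -2.100000 - (-6.461000)/15.230000 = -1.675772
Iteration 2:
  f(-1.675772) = -1.057462
  f'(-1.675772) = 10.424630
  x_2 = -1.675772 - (-1.057462)/10.424630 = -1.574333
Iteration 3:
  f(-1.574333) = -0.050686
  f'(-1.574333) = 9.435571
  x_3 = -1.574333 - (-0.050686)/9.435571 = -1.568961
Iteration 4:
  f(-1.568961) = -0.000136
  f'(-1.568961) = 9.384915
  x_4 = -1.568961 - (-0.000136)/9.384915 = -1.568946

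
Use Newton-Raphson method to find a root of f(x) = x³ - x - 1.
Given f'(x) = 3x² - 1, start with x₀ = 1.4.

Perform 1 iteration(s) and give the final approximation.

f(x) = x³ - x - 1
f'(x) = 3x² - 1
x₀ = 1.4

Newton-Raphson formula: x_{n+1} = x_n - f(x_n)/f'(x_n)

Iteration 1:
  f(1.400000) = 0.344000
  f'(1.400000) = 4.880000
  x_1 = 1.400000 - 0.344000/4.880000 = 1.329508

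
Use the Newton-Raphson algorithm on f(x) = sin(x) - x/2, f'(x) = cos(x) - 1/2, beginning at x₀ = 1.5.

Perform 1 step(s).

f(x) = sin(x) - x/2
f'(x) = cos(x) - 1/2
x₀ = 1.5

Newton-Raphson formula: x_{n+1} = x_n - f(x_n)/f'(x_n)

Iteration 1:
  f(1.500000) = 0.247495
  f'(1.500000) = -0.429263
  x_1 = 1.500000 - 0.247495/(-0.429263) = 2.076558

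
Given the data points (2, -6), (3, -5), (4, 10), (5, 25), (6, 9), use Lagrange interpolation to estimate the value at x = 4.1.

Lagrange interpolation formula:
P(x) = Σ yᵢ × Lᵢ(x)
where Lᵢ(x) = Π_{j≠i} (x - xⱼ)/(xᵢ - xⱼ)

L_0(4.1) = (4.1 - 3)/(2 - 3) × (4.1 - 4)/(2 - 4) × (4.1 - 5)/(2 - 5) × (4.1 - 6)/(2 - 6) = 0.007837
L_1(4.1) = (4.1 - 2)/(3 - 2) × (4.1 - 4)/(3 - 4) × (4.1 - 5)/(3 - 5) × (4.1 - 6)/(3 - 6) = -0.059850
L_2(4.1) = (4.1 - 2)/(4 - 2) × (4.1 - 3)/(4 - 3) × (4.1 - 5)/(4 - 5) × (4.1 - 6)/(4 - 6) = 0.987525
L_3(4.1) = (4.1 - 2)/(5 - 2) × (4.1 - 3)/(5 - 3) × (4.1 - 4)/(5 - 4) × (4.1 - 6)/(5 - 6) = 0.073150
L_4(4.1) = (4.1 - 2)/(6 - 2) × (4.1 - 3)/(6 - 3) × (4.1 - 4)/(6 - 4) × (4.1 - 5)/(6 - 5) = -0.008662

P(4.1) = (-6)×L_0(4.1) + (-5)×L_1(4.1) + 10×L_2(4.1) + 25×L_3(4.1) + 9×L_4(4.1)
P(4.1) = 11.878262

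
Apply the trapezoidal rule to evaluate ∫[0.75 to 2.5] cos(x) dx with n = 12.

f(x) = cos(x)
a = 0.75, b = 2.5, n = 12
h = (b - a)/n = 0.145833

Trapezoidal rule: (h/2)[f(x₀) + 2f(x₁) + 2f(x₂) + ... + f(xₙ)]

x_0 = 0.7500, f(x_0) = 0.731689, coefficient = 1
x_1 = 0.8958, f(x_1) = 0.624868, coefficient = 2
x_2 = 1.0417, f(x_2) = 0.504782, coefficient = 2
x_3 = 1.1875, f(x_3) = 0.373980, coefficient = 2
x_4 = 1.3333, f(x_4) = 0.235238, coefficient = 2
x_5 = 1.4792, f(x_5) = 0.091501, coefficient = 2
x_6 = 1.6250, f(x_6) = -0.054177, coefficient = 2
x_7 = 1.7708, f(x_7) = -0.198706, coefficient = 2
x_8 = 1.9167, f(x_8) = -0.339016, coefficient = 2
x_9 = 2.0625, f(x_9) = -0.472128, coefficient = 2
x_10 = 2.2083, f(x_10) = -0.595218, coefficient = 2
x_11 = 2.3542, f(x_11) = -0.705671, coefficient = 2
x_12 = 2.5000, f(x_12) = -0.801144, coefficient = 1

I ≈ (0.145833/2) × -1.138549 = -0.083019
Exact value: -0.083167
Error: 0.000147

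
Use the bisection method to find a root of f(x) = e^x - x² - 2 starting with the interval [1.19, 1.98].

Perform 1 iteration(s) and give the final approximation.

f(x) = e^x - x² - 2
Initial interval: [1.19, 1.98]

Iteration 1:
  c_1 = (1.190000 + 1.980000)/2 = 1.585000
  f(c_1) = f(1.585000) = 0.367066
  f(a) × f(c) < 0, new interval: [1.190000, 1.585000]

After 1 iteration(s), the approximation is c_1 = 1.585000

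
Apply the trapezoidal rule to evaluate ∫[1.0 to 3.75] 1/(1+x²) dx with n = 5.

f(x) = 1/(1+x²)
a = 1.0, b = 3.75, n = 5
h = (b - a)/n = 0.550000

Trapezoidal rule: (h/2)[f(x₀) + 2f(x₁) + 2f(x₂) + ... + f(xₙ)]

x_0 = 1.0000, f(x_0) = 0.500000, coefficient = 1
x_1 = 1.5500, f(x_1) = 0.293902, coefficient = 2
x_2 = 2.1000, f(x_2) = 0.184843, coefficient = 2
x_3 = 2.6500, f(x_3) = 0.124649, coefficient = 2
x_4 = 3.2000, f(x_4) = 0.088968, coefficient = 2
x_5 = 3.7500, f(x_5) = 0.066390, coefficient = 1

I ≈ (0.550000/2) × 1.951114 = 0.536556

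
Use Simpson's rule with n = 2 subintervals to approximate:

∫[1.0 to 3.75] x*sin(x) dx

f(x) = x*sin(x)
a = 1.0, b = 3.75, n = 2
h = (b - a)/n = 1.375000

Simpson's rule: (h/3)[f(x₀) + 4f(x₁) + 2f(x₂) + ... + f(xₙ)]

x_0 = 1.0000, f(x_0) = 0.841471, coefficient = 1
x_1 = 2.3750, f(x_1) = 1.647502, coefficient = 4
x_2 = 3.7500, f(x_2) = -2.143355, coefficient = 1

I ≈ (1.375000/3) × 5.288124 = 2.423723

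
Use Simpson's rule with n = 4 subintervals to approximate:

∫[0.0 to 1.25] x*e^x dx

f(x) = x*e^x
a = 0.0, b = 1.25, n = 4
h = (b - a)/n = 0.312500

Simpson's rule: (h/3)[f(x₀) + 4f(x₁) + 2f(x₂) + ... + f(xₙ)]

x_0 = 0.0000, f(x_0) = 0.000000, coefficient = 1
x_1 = 0.3125, f(x_1) = 0.427137, coefficient = 4
x_2 = 0.6250, f(x_2) = 1.167654, coefficient = 2
x_3 = 0.9375, f(x_3) = 2.393990, coefficient = 4
x_4 = 1.2500, f(x_4) = 4.362929, coefficient = 1

I ≈ (0.312500/3) × 17.982744 = 1.873203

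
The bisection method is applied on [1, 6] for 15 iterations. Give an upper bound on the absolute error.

Bisection error bound: |error| ≤ (b-a)/2^n
|error| ≤ (6 - 1)/2^15 = 5/2^15
|error| ≤ 0.0001525879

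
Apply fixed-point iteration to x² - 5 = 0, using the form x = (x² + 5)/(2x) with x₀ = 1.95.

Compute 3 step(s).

Equation: x² - 5 = 0
Fixed-point form: x = (x² + 5)/(2x)
x₀ = 1.95

x_1 = g(1.950000) = 2.257051
x_2 = g(2.257051) = 2.236166
x_3 = g(2.236166) = 2.236068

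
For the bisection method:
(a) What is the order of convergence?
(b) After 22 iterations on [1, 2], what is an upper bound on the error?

(a) Bisection has linear (order 1) convergence; the error is halved each step.

(b) Error bound = (b-a)/2^n = (2 - 1)/2^{22}
    = 1/2^{22}

(a) 1 (linear); (b) error ≤ 2.38e-07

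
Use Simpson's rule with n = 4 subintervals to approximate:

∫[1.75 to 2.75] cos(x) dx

f(x) = cos(x)
a = 1.75, b = 2.75, n = 4
h = (b - a)/n = 0.250000

Simpson's rule: (h/3)[f(x₀) + 4f(x₁) + 2f(x₂) + ... + f(xₙ)]

x_0 = 1.7500, f(x_0) = -0.178246, coefficient = 1
x_1 = 2.0000, f(x_1) = -0.416147, coefficient = 4
x_2 = 2.2500, f(x_2) = -0.628174, coefficient = 2
x_3 = 2.5000, f(x_3) = -0.801144, coefficient = 4
x_4 = 2.7500, f(x_4) = -0.924302, coefficient = 1

I ≈ (0.250000/3) × -7.228057 = -0.602338
Exact value: -0.602325
Error: 0.000013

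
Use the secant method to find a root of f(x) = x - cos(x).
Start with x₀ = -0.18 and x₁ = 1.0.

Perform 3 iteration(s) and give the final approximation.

f(x) = x - cos(x)
x₀ = -0.18, x₁ = 1.0

Secant formula: x_{n+1} = x_n - f(x_n)(x_n - x_{n-1})/(f(x_n) - f(x_{n-1}))

Iteration 1:
  f(-0.180000) = -1.163844
  f(1.000000) = 0.459698
  x_2 = 1.000000 - 0.459698×(1.000000 - (-0.180000))/(0.459698 - (-1.163844))
       = 0.665889
Iteration 2:
  f(1.000000) = 0.459698
  f(0.665889) = -0.120479
  x_3 = 0.665889 - (-0.120479)×(0.665889 - 1.000000)/(-0.120479 - 0.459698)
       = 0.735270
Iteration 3:
  f(0.665889) = -0.120479
  f(0.735270) = -0.006379
  x_4 = 0.735270 - (-0.006379)×(0.735270 - 0.665889)/(-0.006379 - (-0.120479))
       = 0.739149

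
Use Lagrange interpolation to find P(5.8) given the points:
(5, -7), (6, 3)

Lagrange interpolation formula:
P(x) = Σ yᵢ × Lᵢ(x)
where Lᵢ(x) = Π_{j≠i} (x - xⱼ)/(xᵢ - xⱼ)

L_0(5.8) = (5.8 - 6)/(5 - 6) = 0.200000
L_1(5.8) = (5.8 - 5)/(6 - 5) = 0.800000

P(5.8) = (-7)×L_0(5.8) + 3×L_1(5.8)
P(5.8) = 1.000000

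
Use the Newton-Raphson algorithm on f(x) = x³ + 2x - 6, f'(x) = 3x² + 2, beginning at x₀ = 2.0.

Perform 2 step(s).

f(x) = x³ + 2x - 6
f'(x) = 3x² + 2
x₀ = 2.0

Newton-Raphson formula: x_{n+1} = x_n - f(x_n)/f'(x_n)

Iteration 1:
  f(2.000000) = 6.000000
  f'(2.000000) = 14.000000
  x_1 = 2.000000 - 6.000000/14.000000 = 1.571429
Iteration 2:
  f(1.571429) = 1.023324
  f'(1.571429) = 9.408163
  x_2 = 1.571429 - 1.023324/9.408163 = 1.462659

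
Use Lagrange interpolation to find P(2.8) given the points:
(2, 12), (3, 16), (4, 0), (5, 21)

Lagrange interpolation formula:
P(x) = Σ yᵢ × Lᵢ(x)
where Lᵢ(x) = Π_{j≠i} (x - xⱼ)/(xᵢ - xⱼ)

L_0(2.8) = (2.8 - 3)/(2 - 3) × (2.8 - 4)/(2 - 4) × (2.8 - 5)/(2 - 5) = 0.088000
L_1(2.8) = (2.8 - 2)/(3 - 2) × (2.8 - 4)/(3 - 4) × (2.8 - 5)/(3 - 5) = 1.056000
L_2(2.8) = (2.8 - 2)/(4 - 2) × (2.8 - 3)/(4 - 3) × (2.8 - 5)/(4 - 5) = -0.176000
L_3(2.8) = (2.8 - 2)/(5 - 2) × (2.8 - 3)/(5 - 3) × (2.8 - 4)/(5 - 4) = 0.032000

P(2.8) = 12×L_0(2.8) + 16×L_1(2.8) + 0×L_2(2.8) + 21×L_3(2.8)
P(2.8) = 18.624000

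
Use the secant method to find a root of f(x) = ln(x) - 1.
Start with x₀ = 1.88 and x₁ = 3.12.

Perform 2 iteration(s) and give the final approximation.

f(x) = ln(x) - 1
x₀ = 1.88, x₁ = 3.12

Secant formula: x_{n+1} = x_n - f(x_n)(x_n - x_{n-1})/(f(x_n) - f(x_{n-1}))

Iteration 1:
  f(1.880000) = -0.368728
  f(3.120000) = 0.137833
  x_2 = 3.120000 - 0.137833×(3.120000 - 1.880000)/(0.137833 - (-0.368728))
       = 2.782602
Iteration 2:
  f(3.120000) = 0.137833
  f(2.782602) = 0.023386
  x_3 = 2.782602 - 0.023386×(2.782602 - 3.120000)/(0.023386 - 0.137833)
       = 2.713657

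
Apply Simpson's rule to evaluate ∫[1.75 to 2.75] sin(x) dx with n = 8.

f(x) = sin(x)
a = 1.75, b = 2.75, n = 8
h = (b - a)/n = 0.125000

Simpson's rule: (h/3)[f(x₀) + 4f(x₁) + 2f(x₂) + ... + f(xₙ)]

x_0 = 1.7500, f(x_0) = 0.983986, coefficient = 1
x_1 = 1.8750, f(x_1) = 0.954086, coefficient = 4
x_2 = 2.0000, f(x_2) = 0.909297, coefficient = 2
x_3 = 2.1250, f(x_3) = 0.850320, coefficient = 4
x_4 = 2.2500, f(x_4) = 0.778073, coefficient = 2
x_5 = 2.3750, f(x_5) = 0.693685, coefficient = 4
x_6 = 2.5000, f(x_6) = 0.598472, coefficient = 2
x_7 = 2.6250, f(x_7) = 0.493920, coefficient = 4
x_8 = 2.7500, f(x_8) = 0.381661, coefficient = 1

I ≈ (0.125000/3) × 17.905376 = 0.746057
Exact value: 0.746056
Error: 0.000001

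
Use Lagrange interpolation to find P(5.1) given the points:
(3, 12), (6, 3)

Lagrange interpolation formula:
P(x) = Σ yᵢ × Lᵢ(x)
where Lᵢ(x) = Π_{j≠i} (x - xⱼ)/(xᵢ - xⱼ)

L_0(5.1) = (5.1 - 6)/(3 - 6) = 0.300000
L_1(5.1) = (5.1 - 3)/(6 - 3) = 0.700000

P(5.1) = 12×L_0(5.1) + 3×L_1(5.1)
P(5.1) = 5.700000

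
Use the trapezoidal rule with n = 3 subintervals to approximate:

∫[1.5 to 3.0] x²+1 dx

f(x) = x²+1
a = 1.5, b = 3.0, n = 3
h = (b - a)/n = 0.500000

Trapezoidal rule: (h/2)[f(x₀) + 2f(x₁) + 2f(x₂) + ... + f(xₙ)]

x_0 = 1.5000, f(x_0) = 3.250000, coefficient = 1
x_1 = 2.0000, f(x_1) = 5.000000, coefficient = 2
x_2 = 2.5000, f(x_2) = 7.250000, coefficient = 2
x_3 = 3.0000, f(x_3) = 10.000000, coefficient = 1

I ≈ (0.500000/2) × 37.750000 = 9.437500
Exact value: 9.375000
Error: 0.062500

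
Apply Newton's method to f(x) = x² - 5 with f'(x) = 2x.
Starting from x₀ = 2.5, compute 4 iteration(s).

f(x) = x² - 5
f'(x) = 2x
x₀ = 2.5

Newton-Raphson formula: x_{n+1} = x_n - f(x_n)/f'(x_n)

Iteration 1:
  f(2.500000) = 1.250000
  f'(2.500000) = 5.000000
  x_1 = 2.500000 - 1.250000/5.000000 = 2.250000
Iteration 2:
  f(2.250000) = 0.062500
  f'(2.250000) = 4.500000
  x_2 = 2.250000 - 0.062500/4.500000 = 2.236111
Iteration 3:
  f(2.236111) = 0.000193
  f'(2.236111) = 4.472222
  x_3 = 2.236111 - 0.000193/4.472222 = 2.236068
Iteration 4:
  f(2.236068) = 0.000000
  f'(2.236068) = 4.472136
  x_4 = 2.236068 - 0.000000/4.472136 = 2.236068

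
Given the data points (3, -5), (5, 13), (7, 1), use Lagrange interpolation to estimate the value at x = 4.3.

Lagrange interpolation formula:
P(x) = Σ yᵢ × Lᵢ(x)
where Lᵢ(x) = Π_{j≠i} (x - xⱼ)/(xᵢ - xⱼ)

L_0(4.3) = (4.3 - 5)/(3 - 5) × (4.3 - 7)/(3 - 7) = 0.236250
L_1(4.3) = (4.3 - 3)/(5 - 3) × (4.3 - 7)/(5 - 7) = 0.877500
L_2(4.3) = (4.3 - 3)/(7 - 3) × (4.3 - 5)/(7 - 5) = -0.113750

P(4.3) = (-5)×L_0(4.3) + 13×L_1(4.3) + 1×L_2(4.3)
P(4.3) = 10.112500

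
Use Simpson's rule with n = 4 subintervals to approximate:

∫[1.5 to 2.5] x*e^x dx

f(x) = x*e^x
a = 1.5, b = 2.5, n = 4
h = (b - a)/n = 0.250000

Simpson's rule: (h/3)[f(x₀) + 4f(x₁) + 2f(x₂) + ... + f(xₙ)]

x_0 = 1.5000, f(x_0) = 6.722534, coefficient = 1
x_1 = 1.7500, f(x_1) = 10.070555, coefficient = 4
x_2 = 2.0000, f(x_2) = 14.778112, coefficient = 2
x_3 = 2.2500, f(x_3) = 21.347406, coefficient = 4
x_4 = 2.5000, f(x_4) = 30.456235, coefficient = 1

I ≈ (0.250000/3) × 192.406834 = 16.033903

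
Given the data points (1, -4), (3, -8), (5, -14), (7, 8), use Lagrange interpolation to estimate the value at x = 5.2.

Lagrange interpolation formula:
P(x) = Σ yᵢ × Lᵢ(x)
where Lᵢ(x) = Π_{j≠i} (x - xⱼ)/(xᵢ - xⱼ)

L_0(5.2) = (5.2 - 3)/(1 - 3) × (5.2 - 5)/(1 - 5) × (5.2 - 7)/(1 - 7) = 0.016500
L_1(5.2) = (5.2 - 1)/(3 - 1) × (5.2 - 5)/(3 - 5) × (5.2 - 7)/(3 - 7) = -0.094500
L_2(5.2) = (5.2 - 1)/(5 - 1) × (5.2 - 3)/(5 - 3) × (5.2 - 7)/(5 - 7) = 1.039500
L_3(5.2) = (5.2 - 1)/(7 - 1) × (5.2 - 3)/(7 - 3) × (5.2 - 5)/(7 - 5) = 0.038500

P(5.2) = (-4)×L_0(5.2) + (-8)×L_1(5.2) + (-14)×L_2(5.2) + 8×L_3(5.2)
P(5.2) = -13.555000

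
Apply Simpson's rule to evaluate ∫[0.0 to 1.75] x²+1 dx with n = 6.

f(x) = x²+1
a = 0.0, b = 1.75, n = 6
h = (b - a)/n = 0.291667

Simpson's rule: (h/3)[f(x₀) + 4f(x₁) + 2f(x₂) + ... + f(xₙ)]

x_0 = 0.0000, f(x_0) = 1.000000, coefficient = 1
x_1 = 0.2917, f(x_1) = 1.085069, coefficient = 4
x_2 = 0.5833, f(x_2) = 1.340278, coefficient = 2
x_3 = 0.8750, f(x_3) = 1.765625, coefficient = 4
x_4 = 1.1667, f(x_4) = 2.361111, coefficient = 2
x_5 = 1.4583, f(x_5) = 3.126736, coefficient = 4
x_6 = 1.7500, f(x_6) = 4.062500, coefficient = 1

I ≈ (0.291667/3) × 36.375000 = 3.536458
Exact value: 3.536458
Error: 0.000000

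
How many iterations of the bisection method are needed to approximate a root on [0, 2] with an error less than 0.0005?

We need (b-a)/2^n ≤ 0.0005
(2 - 0)/2^n ≤ 0.0005
2/2^n ≤ 0.0005
2^n ≥ 4000
n ≥ log₂(4000) = 11.97
n ≥ 12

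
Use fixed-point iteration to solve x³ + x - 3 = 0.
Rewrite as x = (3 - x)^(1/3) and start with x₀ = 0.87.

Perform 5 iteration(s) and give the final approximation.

Equation: x³ + x - 3 = 0
Fixed-point form: x = (3 - x)^(1/3)
x₀ = 0.87

x_1 = g(0.870000) = 1.286648
x_2 = g(1.286648) = 1.196600
x_3 = g(1.196600) = 1.217206
x_4 = g(1.217206) = 1.212552
x_5 = g(1.212552) = 1.213606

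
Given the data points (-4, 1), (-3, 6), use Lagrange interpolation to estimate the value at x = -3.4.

Lagrange interpolation formula:
P(x) = Σ yᵢ × Lᵢ(x)
where Lᵢ(x) = Π_{j≠i} (x - xⱼ)/(xᵢ - xⱼ)

L_0(-3.4) = (-3.4 - (-3))/(-4 - (-3)) = 0.400000
L_1(-3.4) = (-3.4 - (-4))/(-3 - (-4)) = 0.600000

P(-3.4) = 1×L_0(-3.4) + 6×L_1(-3.4)
P(-3.4) = 4.000000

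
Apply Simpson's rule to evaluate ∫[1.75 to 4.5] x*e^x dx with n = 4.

f(x) = x*e^x
a = 1.75, b = 4.5, n = 4
h = (b - a)/n = 0.687500

Simpson's rule: (h/3)[f(x₀) + 4f(x₁) + 2f(x₂) + ... + f(xₙ)]

x_0 = 1.7500, f(x_0) = 10.070555, coefficient = 1
x_1 = 2.4375, f(x_1) = 27.895710, coefficient = 4
x_2 = 3.1250, f(x_2) = 71.124672, coefficient = 2
x_3 = 3.8125, f(x_3) = 172.566927, coefficient = 4
x_4 = 4.5000, f(x_4) = 405.077091, coefficient = 1

I ≈ (0.687500/3) × 1359.247538 = 311.494227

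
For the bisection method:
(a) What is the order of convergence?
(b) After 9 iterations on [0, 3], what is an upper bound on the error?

(a) Bisection has linear (order 1) convergence; the error is halved each step.

(b) Error bound = (b-a)/2^n = (3 - 0)/2^{9}
    = 3/2^{9}

(a) 1 (linear); (b) error ≤ 5.86e-03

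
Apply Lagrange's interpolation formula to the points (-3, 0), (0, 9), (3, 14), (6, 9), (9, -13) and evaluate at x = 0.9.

Lagrange interpolation formula:
P(x) = Σ yᵢ × Lᵢ(x)
where Lᵢ(x) = Π_{j≠i} (x - xⱼ)/(xᵢ - xⱼ)

L_0(0.9) = (0.9 - 0)/(-3 - 0) × (0.9 - 3)/(-3 - 3) × (0.9 - 6)/(-3 - 6) × (0.9 - 9)/(-3 - 9) = -0.040162
L_1(0.9) = (0.9 - (-3))/(0 - (-3)) × (0.9 - 3)/(0 - 3) × (0.9 - 6)/(0 - 6) × (0.9 - 9)/(0 - 9) = 0.696150
L_2(0.9) = (0.9 - (-3))/(3 - (-3)) × (0.9 - 0)/(3 - 0) × (0.9 - 6)/(3 - 6) × (0.9 - 9)/(3 - 9) = 0.447525
L_3(0.9) = (0.9 - (-3))/(6 - (-3)) × (0.9 - 0)/(6 - 0) × (0.9 - 3)/(6 - 3) × (0.9 - 9)/(6 - 9) = -0.122850
L_4(0.9) = (0.9 - (-3))/(9 - (-3)) × (0.9 - 0)/(9 - 0) × (0.9 - 3)/(9 - 3) × (0.9 - 6)/(9 - 6) = 0.019338

P(0.9) = 0×L_0(0.9) + 9×L_1(0.9) + 14×L_2(0.9) + 9×L_3(0.9) + (-13)×L_4(0.9)
P(0.9) = 11.173662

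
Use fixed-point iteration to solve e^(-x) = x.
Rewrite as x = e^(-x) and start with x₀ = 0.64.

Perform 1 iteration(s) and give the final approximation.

Equation: e^(-x) = x
Fixed-point form: x = e^(-x)
x₀ = 0.64

x_1 = g(0.640000) = 0.527292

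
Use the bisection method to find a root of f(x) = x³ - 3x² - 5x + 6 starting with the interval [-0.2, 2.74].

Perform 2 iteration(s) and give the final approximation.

f(x) = x³ - 3x² - 5x + 6
Initial interval: [-0.2, 2.74]

Iteration 1:
  c_1 = (-0.200000 + 2.740000)/2 = 1.270000
  f(c_1) = f(1.270000) = -3.140317
  f(a) × f(c) < 0, new interval: [-0.200000, 1.270000]
Iteration 2:
  c_2 = (-0.200000 + 1.270000)/2 = 0.535000
  f(c_2) = f(0.535000) = 2.619455
  f(a) × f(c) ≥ 0, new interval: [0.535000, 1.270000]

After 2 iteration(s), the approximation is c_2 = 0.535000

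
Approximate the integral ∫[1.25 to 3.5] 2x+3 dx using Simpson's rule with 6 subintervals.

f(x) = 2x+3
a = 1.25, b = 3.5, n = 6
h = (b - a)/n = 0.375000

Simpson's rule: (h/3)[f(x₀) + 4f(x₁) + 2f(x₂) + ... + f(xₙ)]

x_0 = 1.2500, f(x_0) = 5.500000, coefficient = 1
x_1 = 1.6250, f(x_1) = 6.250000, coefficient = 4
x_2 = 2.0000, f(x_2) = 7.000000, coefficient = 2
x_3 = 2.3750, f(x_3) = 7.750000, coefficient = 4
x_4 = 2.7500, f(x_4) = 8.500000, coefficient = 2
x_5 = 3.1250, f(x_5) = 9.250000, coefficient = 4
x_6 = 3.5000, f(x_6) = 10.000000, coefficient = 1

I ≈ (0.375000/3) × 139.500000 = 17.437500
Exact value: 17.437500
Error: 0.000000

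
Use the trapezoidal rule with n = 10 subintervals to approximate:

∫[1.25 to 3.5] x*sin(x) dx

f(x) = x*sin(x)
a = 1.25, b = 3.5, n = 10
h = (b - a)/n = 0.225000

Trapezoidal rule: (h/2)[f(x₀) + 2f(x₁) + 2f(x₂) + ... + f(xₙ)]

x_0 = 1.2500, f(x_0) = 1.186231, coefficient = 1
x_1 = 1.4750, f(x_1) = 1.468237, coefficient = 2
x_2 = 1.7000, f(x_2) = 1.685830, coefficient = 2
x_3 = 1.9250, f(x_3) = 1.805502, coefficient = 2
x_4 = 2.1500, f(x_4) = 1.799332, coefficient = 2
x_5 = 2.3750, f(x_5) = 1.647502, coefficient = 2
x_6 = 2.6000, f(x_6) = 1.340304, coefficient = 2
x_7 = 2.8250, f(x_7) = 0.879508, coefficient = 2
x_8 = 3.0500, f(x_8) = 0.278967, coefficient = 2
x_9 = 3.2750, f(x_9) = -0.435614, coefficient = 2
x_10 = 3.5000, f(x_10) = -1.227741, coefficient = 1

I ≈ (0.225000/2) × 20.897626 = 2.350983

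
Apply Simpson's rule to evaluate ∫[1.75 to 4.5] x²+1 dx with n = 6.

f(x) = x²+1
a = 1.75, b = 4.5, n = 6
h = (b - a)/n = 0.458333

Simpson's rule: (h/3)[f(x₀) + 4f(x₁) + 2f(x₂) + ... + f(xₙ)]

x_0 = 1.7500, f(x_0) = 4.062500, coefficient = 1
x_1 = 2.2083, f(x_1) = 5.876736, coefficient = 4
x_2 = 2.6667, f(x_2) = 8.111111, coefficient = 2
x_3 = 3.1250, f(x_3) = 10.765625, coefficient = 4
x_4 = 3.5833, f(x_4) = 13.840278, coefficient = 2
x_5 = 4.0417, f(x_5) = 17.335069, coefficient = 4
x_6 = 4.5000, f(x_6) = 21.250000, coefficient = 1

I ≈ (0.458333/3) × 205.125000 = 31.338542
Exact value: 31.338542
Error: 0.000000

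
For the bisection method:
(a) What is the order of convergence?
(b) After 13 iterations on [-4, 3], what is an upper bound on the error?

(a) Bisection has linear (order 1) convergence; the error is halved each step.

(b) Error bound = (b-a)/2^n = (3 - (-4))/2^{13}
    = 7/2^{13}

(a) 1 (linear); (b) error ≤ 8.54e-04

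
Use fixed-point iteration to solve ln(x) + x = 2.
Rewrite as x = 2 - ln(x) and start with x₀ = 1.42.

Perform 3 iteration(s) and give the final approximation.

Equation: ln(x) + x = 2
Fixed-point form: x = 2 - ln(x)
x₀ = 1.42

x_1 = g(1.420000) = 1.649343
x_2 = g(1.649343) = 1.499623
x_3 = g(1.499623) = 1.594786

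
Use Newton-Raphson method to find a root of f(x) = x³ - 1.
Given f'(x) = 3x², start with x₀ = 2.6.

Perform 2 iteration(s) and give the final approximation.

f(x) = x³ - 1
f'(x) = 3x²
x₀ = 2.6

Newton-Raphson formula: x_{n+1} = x_n - f(x_n)/f'(x_n)

Iteration 1:
  f(2.600000) = 16.576000
  f'(2.600000) = 20.280000
  x_1 = 2.600000 - 16.576000/20.280000 = 1.782643
Iteration 2:
  f(1.782643) = 4.664912
  f'(1.782643) = 9.533448
  x_2 = 1.782643 - 4.664912/9.533448 = 1.293323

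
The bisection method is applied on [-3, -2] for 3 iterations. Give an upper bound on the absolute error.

Bisection error bound: |error| ≤ (b-a)/2^n
|error| ≤ (-2 - (-3))/2^3 = 1/2^3
|error| ≤ 0.1250000000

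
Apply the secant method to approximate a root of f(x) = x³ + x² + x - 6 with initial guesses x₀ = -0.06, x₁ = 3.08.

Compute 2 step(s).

f(x) = x³ + x² + x - 6
x₀ = -0.06, x₁ = 3.08

Secant formula: x_{n+1} = x_n - f(x_n)(x_n - x_{n-1})/(f(x_n) - f(x_{n-1}))

Iteration 1:
  f(-0.060000) = -6.056616
  f(3.080000) = 35.784512
  x_2 = 3.080000 - 35.784512×(3.080000 - (-0.060000))/(35.784512 - (-6.056616))
       = 0.394523
Iteration 2:
  f(3.080000) = 35.784512
  f(0.394523) = -5.388421
  x_3 = 0.394523 - (-5.388421)×(0.394523 - 3.080000)/(-5.388421 - 35.784512)
       = 0.745980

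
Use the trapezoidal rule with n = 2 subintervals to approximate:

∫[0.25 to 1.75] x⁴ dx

f(x) = x⁴
a = 0.25, b = 1.75, n = 2
h = (b - a)/n = 0.750000

Trapezoidal rule: (h/2)[f(x₀) + 2f(x₁) + 2f(x₂) + ... + f(xₙ)]

x_0 = 0.2500, f(x_0) = 0.003906, coefficient = 1
x_1 = 1.0000, f(x_1) = 1.000000, coefficient = 2
x_2 = 1.7500, f(x_2) = 9.378906, coefficient = 1

I ≈ (0.750000/2) × 11.382812 = 4.268555
Exact value: 3.282422
Error: 0.986133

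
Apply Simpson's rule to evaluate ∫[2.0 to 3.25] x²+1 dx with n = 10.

f(x) = x²+1
a = 2.0, b = 3.25, n = 10
h = (b - a)/n = 0.125000

Simpson's rule: (h/3)[f(x₀) + 4f(x₁) + 2f(x₂) + ... + f(xₙ)]

x_0 = 2.0000, f(x_0) = 5.000000, coefficient = 1
x_1 = 2.1250, f(x_1) = 5.515625, coefficient = 4
x_2 = 2.2500, f(x_2) = 6.062500, coefficient = 2
x_3 = 2.3750, f(x_3) = 6.640625, coefficient = 4
x_4 = 2.5000, f(x_4) = 7.250000, coefficient = 2
x_5 = 2.6250, f(x_5) = 7.890625, coefficient = 4
x_6 = 2.7500, f(x_6) = 8.562500, coefficient = 2
x_7 = 2.8750, f(x_7) = 9.265625, coefficient = 4
x_8 = 3.0000, f(x_8) = 10.000000, coefficient = 2
x_9 = 3.1250, f(x_9) = 10.765625, coefficient = 4
x_10 = 3.2500, f(x_10) = 11.562500, coefficient = 1

I ≈ (0.125000/3) × 240.625000 = 10.026042
Exact value: 10.026042
Error: 0.000000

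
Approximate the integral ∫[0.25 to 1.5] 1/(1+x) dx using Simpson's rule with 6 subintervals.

f(x) = 1/(1+x)
a = 0.25, b = 1.5, n = 6
h = (b - a)/n = 0.208333

Simpson's rule: (h/3)[f(x₀) + 4f(x₁) + 2f(x₂) + ... + f(xₙ)]

x_0 = 0.2500, f(x_0) = 0.800000, coefficient = 1
x_1 = 0.4583, f(x_1) = 0.685714, coefficient = 4
x_2 = 0.6667, f(x_2) = 0.600000, coefficient = 2
x_3 = 0.8750, f(x_3) = 0.533333, coefficient = 4
x_4 = 1.0833, f(x_4) = 0.480000, coefficient = 2
x_5 = 1.2917, f(x_5) = 0.436364, coefficient = 4
x_6 = 1.5000, f(x_6) = 0.400000, coefficient = 1

I ≈ (0.208333/3) × 9.981645 = 0.693170
Exact value: 0.693147
Error: 0.000023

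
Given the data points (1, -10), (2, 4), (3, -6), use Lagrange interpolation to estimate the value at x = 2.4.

Lagrange interpolation formula:
P(x) = Σ yᵢ × Lᵢ(x)
where Lᵢ(x) = Π_{j≠i} (x - xⱼ)/(xᵢ - xⱼ)

L_0(2.4) = (2.4 - 2)/(1 - 2) × (2.4 - 3)/(1 - 3) = -0.120000
L_1(2.4) = (2.4 - 1)/(2 - 1) × (2.4 - 3)/(2 - 3) = 0.840000
L_2(2.4) = (2.4 - 1)/(3 - 1) × (2.4 - 2)/(3 - 2) = 0.280000

P(2.4) = (-10)×L_0(2.4) + 4×L_1(2.4) + (-6)×L_2(2.4)
P(2.4) = 2.880000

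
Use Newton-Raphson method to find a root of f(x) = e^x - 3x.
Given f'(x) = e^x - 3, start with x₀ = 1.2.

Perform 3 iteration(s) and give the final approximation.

f(x) = e^x - 3x
f'(x) = e^x - 3
x₀ = 1.2

Newton-Raphson formula: x_{n+1} = x_n - f(x_n)/f'(x_n)

Iteration 1:
  f(1.200000) = -0.279883
  f'(1.200000) = 0.320117
  x_1 = 1.200000 - (-0.279883)/0.320117 = 2.074315
Iteration 2:
  f(2.074315) = 1.736148
  f'(2.074315) = 4.959094
  x_2 = 2.074315 - 1.736148/4.959094 = 1.724221
Iteration 3:
  f(1.724221) = 0.435488
  f'(1.724221) = 2.608152
  x_3 = 1.724221 - 0.435488/2.608152 = 1.557249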